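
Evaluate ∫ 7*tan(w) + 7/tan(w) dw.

7*log(tan(w)) + C

Let u = tan(w), so du = (tan(w)**2 + 1) dw.
Rewriting, the integral becomes 7·∫ 1/u du = 7·log(u).
Substituting back, u = tan(w).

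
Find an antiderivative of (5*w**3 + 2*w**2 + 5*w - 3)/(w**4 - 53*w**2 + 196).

41*log(w - 7)/14 - 11*log(w - 2)/36 - log(w + 2)/4 + 331*log(w + 7)/126 + C

Factor the denominator: (w - 7)*(w - 2)*(w + 2)*(w + 7).
Partial-fraction decomposition: 331/(126*(w + 7)) - 1/(4*(w + 2)) - 11/(36*(w - 2)) + 41/(14*(w - 7)).
Integrate each term: A/(w−a) contributes A·log|w−a|.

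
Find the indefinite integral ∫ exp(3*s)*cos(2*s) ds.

2*exp(3*s)*sin(2*s)/13 + 3*exp(3*s)*cos(2*s)/13 + C

Let I denote the integral. Integrate by parts with u = cos(2*s), dv = exp(3*s) ds, so v = exp(3*s)/3: I = exp(3*s)*cos(2*s)/3 + (2/3)·∫ exp(3*s)*sin(2*s) ds.
Apply parts again with u = sin(2*s), dv = exp(3*s) ds: ∫ exp(3*s)*sin(2*s) ds = exp(3*s)*sin(2*s)/3 − (2/3)·I. Substituting back brings back I: I = 2*exp(3*s)*sin(2*s)/9 + exp(3*s)*cos(2*s)/3 − (4/9)·I.
Solving for I: (1 + 4/9)·I equals the remaining terms, so I = (9/13)·(2*exp(3*s)*sin(2*s)/9 + exp(3*s)*cos(2*s)/3).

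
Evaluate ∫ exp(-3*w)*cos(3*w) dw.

Let I denote the integral. Integrate by parts with u = cos(3*w), dv = exp(-3*w) dw, so v = -exp(-3*w)/3: I = -exp(-3*w)*cos(3*w)/3 − ∫ exp(-3*w)*sin(3*w) dw.
Apply parts again with u = sin(3*w), dv = exp(-3*w) dw: ∫ exp(-3*w)*sin(3*w) dw = -exp(-3*w)*sin(3*w)/3 + I. Substituting back brings back I: I = exp(-3*w)*sin(3*w)/3 - exp(-3*w)*cos(3*w)/3 − I.
Solving for I: (1 + 1)·I equals the remaining terms, so I = (1/2)·(exp(-3*w)*sin(3*w)/3 - exp(-3*w)*cos(3*w)/3).

exp(-3*w)*sin(3*w)/6 - exp(-3*w)*cos(3*w)/6 + C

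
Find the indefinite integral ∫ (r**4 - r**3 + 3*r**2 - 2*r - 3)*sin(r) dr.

Use integration by parts with u = r**4 - r**3 + 3*r**2 - 2*r - 3, dv = sin(r) dr, so v = -cos(r).
Apply parts 4 times (tabular method): alternate signs, differentiate u down to 0, integrate dv up.

-r**4*cos(r) + 4*r**3*sin(r) + r**3*cos(r) - 3*r**2*sin(r) + 9*r**2*cos(r) - 18*r*sin(r) - 4*r*cos(r) + 4*sin(r) - 15*cos(r) + C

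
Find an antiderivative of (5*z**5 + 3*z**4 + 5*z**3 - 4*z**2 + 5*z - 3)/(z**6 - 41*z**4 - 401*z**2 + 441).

92789*log(z - 7)/38976 - 11*log(z - 1)/960 - 19*log(z + 1)/960 + 78781*log(z + 7)/38976 + 73*log(z**2 + 9)/232 + 23*atan(z/3)/145 + C

Factor the denominator: (z - 7)*(z - 1)*(z + 1)*(z + 7)*(z**2 + 9).
Partial-fraction decomposition: (365*z + 276)/(580*(z**2 + 9)) + 78781/(38976*(z + 7)) - 19/(960*(z + 1)) - 11/(960*(z - 1)) + 92789/(38976*(z - 7)).
Integrate each term; A/(z−a) gives A·log|z−a|; the (Bz+D)/(z²+p²) term gives a log and an atan.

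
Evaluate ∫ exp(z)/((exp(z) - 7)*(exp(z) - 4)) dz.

log(exp(z) - 7)/3 - log(exp(z) - 4)/3 + C

Let u = e^z, du = e^z dz.
The integral becomes ∫ du/((u-7)(u-4)); decompose into partial fractions.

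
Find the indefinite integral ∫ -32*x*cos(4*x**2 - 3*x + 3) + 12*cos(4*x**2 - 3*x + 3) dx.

-4*sin(4*x**2 - 3*x + 3) + C

Let u = 4*x**2 - 3*x + 3, so du = (8*x - 3) dx.
Rewriting, the integral becomes -4·∫ cos(u) du = -4·sin(u).
Substituting back, u = 4*x**2 - 3*x + 3.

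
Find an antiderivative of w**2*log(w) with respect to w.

Use integration by parts with u = log(w), dv = w**2 dw.
Then du = 1/w dw and v = w**3/3.

w**3*log(w)/3 - w**3/9 + C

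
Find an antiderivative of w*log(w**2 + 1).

w**2*log(w**2 + 1)/2 - w**2/2 + log(w**2 + 1)/2 + C

Let u = w**2 + 1, so du = (2*w) dw.
The integral becomes (1/2)·∫ log(u) du; integrate by parts with u′=log(u), dv′=du.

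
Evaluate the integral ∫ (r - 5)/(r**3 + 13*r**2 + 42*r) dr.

Factor the denominator: r*(r + 6)*(r + 7).
Partial-fraction decomposition: -12/(7*(r + 7)) + 11/(6*(r + 6)) - 5/(42*r).
Integrate each term: A/(r−a) contributes A·log|r−a|.

-5*log(r)/42 + 11*log(r + 6)/6 - 12*log(r + 7)/7 + C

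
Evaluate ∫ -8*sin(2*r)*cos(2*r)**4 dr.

4*cos(2*r)**5/5 + C

Let u = cos(2*r), so du = (-2*sin(2*r)) dr.
Rewriting, the integral becomes 4·∫ u^4 du = 4·u^5/5.
Substituting back, u = cos(2*r).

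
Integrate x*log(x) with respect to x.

Use integration by parts with u = log(x), dv = x dx.
Then du = 1/x dx and v = x**2/2.

x**2*log(x)/2 - x**2/4 + C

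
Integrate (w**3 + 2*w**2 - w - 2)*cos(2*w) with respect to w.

w**3*sin(2*w)/2 + w**2*sin(2*w) + 3*w**2*cos(2*w)/4 - 5*w*sin(2*w)/4 + w*cos(2*w) - 3*sin(2*w)/2 - 5*cos(2*w)/8 + C

Use integration by parts with u = w**3 + 2*w**2 - w - 2, dv = cos(2*w) dw, so v = sin(2*w)/2.
Apply parts 3 times (tabular method): alternate signs, differentiate u down to 0, integrate dv up.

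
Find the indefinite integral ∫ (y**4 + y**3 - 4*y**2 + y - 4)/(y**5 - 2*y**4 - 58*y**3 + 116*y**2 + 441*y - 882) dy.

Factor the denominator: (y - 7)*(y - 3)*(y - 2)*(y + 3)*(y + 7).
Partial-fraction decomposition: 617/(1680*(y + 7)) - 11/(1200*(y + 3)) + 2/(75*(y - 2)) - 71/(240*(y - 3)) + 2551/(2800*(y - 7)).
Integrate each term: A/(y−a) contributes A·log|y−a|.

2551*log(y - 7)/2800 - 71*log(y - 3)/240 + 2*log(y - 2)/75 - 11*log(y + 3)/1200 + 617*log(y + 7)/1680 + C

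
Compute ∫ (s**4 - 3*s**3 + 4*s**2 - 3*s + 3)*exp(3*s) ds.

Use integration by parts with u = s**4 - 3*s**3 + 4*s**2 - 3*s + 3, dv = exp(3*s) ds, so v = exp(3*s)/3.
Apply parts 4 times (tabular method): alternate signs, differentiate u down to 0, integrate dv up.

(27*s**4 - 117*s**3 + 225*s**2 - 231*s + 158)*exp(3*s)/81 + C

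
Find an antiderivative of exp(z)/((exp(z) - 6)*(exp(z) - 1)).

log(exp(z) - 6)/5 - log(exp(z) - 1)/5 + C

Let u = e^z, du = e^z dz.
The integral becomes ∫ du/((u-1)(u-6)); decompose into partial fractions.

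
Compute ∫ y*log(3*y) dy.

y**2*(log(y) + log(3))/2 - y**2/4 + C

Use integration by parts with u = log(3*y), dv = y dy.
Then du = 1/y dy and v = y**2/2.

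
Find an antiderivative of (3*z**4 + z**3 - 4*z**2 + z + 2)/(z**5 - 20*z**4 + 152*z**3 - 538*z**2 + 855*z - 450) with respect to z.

Factor the denominator: (z - 6)*(z - 5)**2*(z - 3)*(z - 1).
Partial-fraction decomposition: 3/(160*(z - 1)) - 239/(24*(z - 3)) - 8051/(32*(z - 5)) - 1907/(8*(z - 5)**2) + 3968/(15*(z - 6)).
Integrate each term; A/(z−a) gives A·log|z−a|; A/(z−a)² gives −A/(z−a).

3968*log(z - 6)/15 - 8051*log(z - 5)/32 - 239*log(z - 3)/24 + 3*log(z - 1)/160 + 1907/(8*z - 40) + C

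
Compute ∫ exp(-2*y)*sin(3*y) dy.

-2*exp(-2*y)*sin(3*y)/13 - 3*exp(-2*y)*cos(3*y)/13 + C

Let I denote the integral. Integrate by parts with u = sin(3*y), dv = exp(-2*y) dy, so v = -exp(-2*y)/2: I = -exp(-2*y)*sin(3*y)/2 + (3/2)·∫ exp(-2*y)*cos(3*y) dy.
Apply parts again with u = cos(3*y), dv = exp(-2*y) dy: ∫ exp(-2*y)*cos(3*y) dy = -exp(-2*y)*cos(3*y)/2 − (3/2)·I. Substituting back brings back I: I = -exp(-2*y)*sin(3*y)/2 - 3*exp(-2*y)*cos(3*y)/4 − (9/4)·I.
Solving for I: (1 + 9/4)·I equals the remaining terms, so I = (4/13)·(-exp(-2*y)*sin(3*y)/2 - 3*exp(-2*y)*cos(3*y)/4).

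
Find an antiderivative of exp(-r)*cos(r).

exp(-r)*sin(r)/2 - exp(-r)*cos(r)/2 + C

Let I denote the integral. Integrate by parts with u = cos(r), dv = exp(-r) dr, so v = -exp(-r): I = -exp(-r)*cos(r) − ∫ exp(-r)*sin(r) dr.
Apply parts again with u = sin(r), dv = exp(-r) dr: ∫ exp(-r)*sin(r) dr = -exp(-r)*sin(r) + I. Substituting back brings back I: I = exp(-r)*sin(r) - exp(-r)*cos(r) − I.
Solving for I: (1 + 1)·I equals the remaining terms, so I = (1/2)·(exp(-r)*sin(r) - exp(-r)*cos(r)).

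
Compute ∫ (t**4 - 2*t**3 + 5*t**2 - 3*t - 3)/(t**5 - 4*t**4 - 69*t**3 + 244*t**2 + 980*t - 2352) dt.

Factor the denominator: (t - 7)*(t - 6)*(t - 2)*(t + 4)*(t + 7).
Partial-fraction decomposition: 1675/(2457*(t + 7)) - 43/(180*(t + 4)) + 11/(1080*(t - 2)) - 1023/(520*(t - 6)) + 88/(35*(t - 7)).
Integrate each term: A/(t−a) contributes A·log|t−a|.

88*log(t - 7)/35 - 1023*log(t - 6)/520 + 11*log(t - 2)/1080 - 43*log(t + 4)/180 + 1675*log(t + 7)/2457 + C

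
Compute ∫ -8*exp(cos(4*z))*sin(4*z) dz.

2*exp(cos(4*z)) + C

Let u = cos(4*z), so du = (-4*sin(4*z)) dz.
Rewriting, the integral becomes 2·∫ e^u du = 2·e^u.
Substituting back, u = cos(4*z).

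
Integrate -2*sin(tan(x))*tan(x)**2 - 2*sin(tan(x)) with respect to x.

2*cos(tan(x)) + C

Let u = tan(x), so du = (tan(x)**2 + 1) dx.
Rewriting, the integral becomes -2·∫ sin(u) du = -2·-cos(u).
Substituting back, u = tan(x).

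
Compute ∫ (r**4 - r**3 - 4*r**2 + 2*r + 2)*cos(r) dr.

r**4*sin(r) - r**3*sin(r) + 4*r**3*cos(r) - 16*r**2*sin(r) - 3*r**2*cos(r) + 8*r*sin(r) - 32*r*cos(r) + 34*sin(r) + 8*cos(r) + C

Use integration by parts with u = r**4 - r**3 - 4*r**2 + 2*r + 2, dv = cos(r) dr, so v = sin(r).
Apply parts 4 times (tabular method): alternate signs, differentiate u down to 0, integrate dv up.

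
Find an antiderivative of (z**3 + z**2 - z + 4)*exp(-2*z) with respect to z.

(-4*z**3 - 10*z**2 - 6*z - 19)*exp(-2*z)/8 + C

Use integration by parts with u = z**3 + z**2 - z + 4, dv = exp(-2*z) dz, so v = -exp(-2*z)/2.
Apply parts 3 times (tabular method): alternate signs, differentiate u down to 0, integrate dv up.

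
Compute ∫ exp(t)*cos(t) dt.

exp(t)*sin(t)/2 + exp(t)*cos(t)/2 + C

Let I denote the integral. Integrate by parts with u = cos(t), dv = exp(t) dt, so v = exp(t): I = exp(t)*cos(t) + ∫ exp(t)*sin(t) dt.
Apply parts again with u = sin(t), dv = exp(t) dt: ∫ exp(t)*sin(t) dt = exp(t)*sin(t) − I. Substituting back brings back I: I = exp(t)*sin(t) + exp(t)*cos(t) − I.
Solving for I: (1 + 1)·I equals the remaining terms, so I = (1/2)·(exp(t)*sin(t) + exp(t)*cos(t)).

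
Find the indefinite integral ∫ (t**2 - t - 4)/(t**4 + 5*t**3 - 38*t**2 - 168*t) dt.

log(t)/42 + log(t - 6)/30 + 2*log(t + 4)/15 - 4*log(t + 7)/21 + C

Factor the denominator: t*(t - 6)*(t + 4)*(t + 7).
Partial-fraction decomposition: -4/(21*(t + 7)) + 2/(15*(t + 4)) + 1/(30*(t - 6)) + 1/(42*t).
Integrate each term: A/(t−a) contributes A·log|t−a|.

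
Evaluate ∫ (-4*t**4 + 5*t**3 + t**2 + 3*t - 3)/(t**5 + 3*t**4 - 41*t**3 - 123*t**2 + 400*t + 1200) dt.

Factor the denominator: (t - 5)*(t - 4)*(t + 3)*(t + 4)*(t + 5).
Partial-fraction decomposition: -1559/(90*(t + 5)) + 1343/(72*(t + 4)) - 33/(8*(t + 3)) + 97/(72*(t - 4)) - 919/(360*(t - 5)).
Integrate each term: A/(t−a) contributes A·log|t−a|.

-919*log(t - 5)/360 + 97*log(t - 4)/72 - 33*log(t + 3)/8 + 1343*log(t + 4)/72 - 1559*log(t + 5)/90 + C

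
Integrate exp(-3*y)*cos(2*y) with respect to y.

2*exp(-3*y)*sin(2*y)/13 - 3*exp(-3*y)*cos(2*y)/13 + C

Let I denote the integral. Integrate by parts with u = cos(2*y), dv = exp(-3*y) dy, so v = -exp(-3*y)/3: I = -exp(-3*y)*cos(2*y)/3 − (2/3)·∫ exp(-3*y)*sin(2*y) dy.
Apply parts again with u = sin(2*y), dv = exp(-3*y) dy: ∫ exp(-3*y)*sin(2*y) dy = -exp(-3*y)*sin(2*y)/3 + (2/3)·I. Substituting back brings back I: I = 2*exp(-3*y)*sin(2*y)/9 - exp(-3*y)*cos(2*y)/3 − (4/9)·I.
Solving for I: (1 + 4/9)·I equals the remaining terms, so I = (9/13)·(2*exp(-3*y)*sin(2*y)/9 - exp(-3*y)*cos(2*y)/3).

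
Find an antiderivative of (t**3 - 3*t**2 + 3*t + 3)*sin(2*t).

-t**3*cos(2*t)/2 + 3*t**2*sin(2*t)/4 + 3*t**2*cos(2*t)/2 - 3*t*sin(2*t)/2 - 3*t*cos(2*t)/4 + 3*sin(2*t)/8 - 9*cos(2*t)/4 + C

Use integration by parts with u = t**3 - 3*t**2 + 3*t + 3, dv = sin(2*t) dt, so v = -cos(2*t)/2.
Apply parts 3 times (tabular method): alternate signs, differentiate u down to 0, integrate dv up.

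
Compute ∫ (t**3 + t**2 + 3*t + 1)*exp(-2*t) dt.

Use integration by parts with u = t**3 + t**2 + 3*t + 1, dv = exp(-2*t) dt, so v = -exp(-2*t)/2.
Apply parts 3 times (tabular method): alternate signs, differentiate u down to 0, integrate dv up.

(-4*t**3 - 10*t**2 - 22*t - 15)*exp(-2*t)/8 + C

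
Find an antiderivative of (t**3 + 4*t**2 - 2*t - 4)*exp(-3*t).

Use integration by parts with u = t**3 + 4*t**2 - 2*t - 4, dv = exp(-3*t) dt, so v = -exp(-3*t)/3.
Apply parts 3 times (tabular method): alternate signs, differentiate u down to 0, integrate dv up.

(-9*t**3 - 45*t**2 - 12*t + 32)*exp(-3*t)/27 + C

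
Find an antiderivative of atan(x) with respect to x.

Use integration by parts with u = arctan(x), dv = dx.
Then du = 1/(x**2 + 1) dx.

x*atan(x) - log(x**2 + 1)/2 + C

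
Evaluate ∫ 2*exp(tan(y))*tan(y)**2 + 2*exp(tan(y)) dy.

2*exp(tan(y)) + C

Let u = tan(y), so du = (tan(y)**2 + 1) dy.
Rewriting, the integral becomes 2·∫ e^u du = 2·e^u.
Substituting back, u = tan(y).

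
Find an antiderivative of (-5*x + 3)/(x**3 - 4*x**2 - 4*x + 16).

Factor the denominator: (x - 4)*(x - 2)*(x + 2).
Partial-fraction decomposition: 13/(24*(x + 2)) + 7/(8*(x - 2)) - 17/(12*(x - 4)).
Integrate each term: A/(x−a) contributes A·log|x−a|.

-17*log(x - 4)/12 + 7*log(x - 2)/8 + 13*log(x + 2)/24 + C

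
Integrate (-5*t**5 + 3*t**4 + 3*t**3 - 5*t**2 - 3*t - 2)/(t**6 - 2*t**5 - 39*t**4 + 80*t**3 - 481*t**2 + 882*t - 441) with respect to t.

Factor the denominator: (t - 7)*(t - 1)**2*(t + 7)*(t**2 + 9).
Partial-fraction decomposition: -(2026*t + 2771)/(2900*(t**2 + 9)) - 89983/(51968*(t + 7)) + 623/(19200*(t - 1)) + 3/(160*(t - 1)**2) - 25357/(9744*(t - 7)).
Integrate each term; A/(t−a) gives A·log|t−a|; the (Bt+D)/(t²+p²) term gives a log and an atan.

-25357*log(t - 7)/9744 + 623*log(t - 1)/19200 - 89983*log(t + 7)/51968 - 1013*log(t**2 + 9)/2900 - 2771*atan(t/3)/8700 - 3/(160*t - 160) + C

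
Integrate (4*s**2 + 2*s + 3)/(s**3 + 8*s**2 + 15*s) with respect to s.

Factor the denominator: s*(s + 3)*(s + 5).
Partial-fraction decomposition: 93/(10*(s + 5)) - 11/(2*(s + 3)) + 1/(5*s).
Integrate each term: A/(s−a) contributes A·log|s−a|.

log(s)/5 - 11*log(s + 3)/2 + 93*log(s + 5)/10 + C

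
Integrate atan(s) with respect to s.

s*atan(s) - log(s**2 + 1)/2 + C

Use integration by parts with u = arctan(s), dv = ds.
Then du = 1/(s**2 + 1) ds.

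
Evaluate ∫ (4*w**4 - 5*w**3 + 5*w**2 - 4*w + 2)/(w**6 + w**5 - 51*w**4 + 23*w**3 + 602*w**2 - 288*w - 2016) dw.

Factor the denominator: (w - 4)**2*(w - 3)*(w + 2)*(w + 3)*(w + 7).
Partial-fraction decomposition: -527/(1100*(w + 7)) + 37/(84*(w + 3)) - 67/(450*(w + 2)) + 56/(75*(w - 3)) - 775/(1386*(w - 4)) + 5/(3*(w - 4)**2).
Integrate each term; A/(w−a) gives A·log|w−a|; A/(w−a)² gives −A/(w−a).

-775*log(w - 4)/1386 + 56*log(w - 3)/75 - 67*log(w + 2)/450 + 37*log(w + 3)/84 - 527*log(w + 7)/1100 - 5/(3*w - 12) + C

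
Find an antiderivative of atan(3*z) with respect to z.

Use integration by parts with u = arctan(3*z), dv = dz.
Then du = 3/(9*z**2 + 1) dz.

z*atan(3*z) - log(9*z**2 + 1)/6 + C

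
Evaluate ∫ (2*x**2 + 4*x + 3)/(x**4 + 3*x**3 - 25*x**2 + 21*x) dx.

Factor the denominator: x*(x - 3)*(x - 1)*(x + 7).
Partial-fraction decomposition: -73/(560*(x + 7)) - 9/(16*(x - 1)) + 11/(20*(x - 3)) + 1/(7*x).
Integrate each term: A/(x−a) contributes A·log|x−a|.

log(x)/7 + 11*log(x - 3)/20 - 9*log(x - 1)/16 - 73*log(x + 7)/560 + C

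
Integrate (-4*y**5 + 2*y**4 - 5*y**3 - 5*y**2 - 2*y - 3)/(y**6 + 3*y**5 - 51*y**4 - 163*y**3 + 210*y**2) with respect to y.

Factor the denominator: y**2*(y - 7)*(y - 1)*(y + 5)*(y + 6).
Partial-fraction decomposition: -3845/(364*(y + 6)) + 14257/(1800*(y + 5)) + 17/(252*(y - 1)) - 64403/(45864*(y - 7)) - 101/(4900*y) - 1/(70*y**2).
Integrate each term; A/(y−a) gives A·log|y−a|; A/(y−a)² gives −A/(y−a).

-101*log(y)/4900 - 64403*log(y - 7)/45864 + 17*log(y - 1)/252 + 14257*log(y + 5)/1800 - 3845*log(y + 6)/364 + 1/(70*y) + C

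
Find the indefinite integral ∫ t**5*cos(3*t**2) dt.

Let u = t², du = 2t dt; rewrite as (1/2)∫ u^2·cos(3u) du.
Now integrate by parts 2 times.

t**4*sin(3*t**2)/6 + t**2*cos(3*t**2)/9 - sin(3*t**2)/27 + C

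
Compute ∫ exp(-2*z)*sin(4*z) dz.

Let I denote the integral. Integrate by parts with u = sin(4*z), dv = exp(-2*z) dz, so v = -exp(-2*z)/2: I = -exp(-2*z)*sin(4*z)/2 + 2·∫ exp(-2*z)*cos(4*z) dz.
Apply parts again with u = cos(4*z), dv = exp(-2*z) dz: ∫ exp(-2*z)*cos(4*z) dz = -exp(-2*z)*cos(4*z)/2 − 2·I. Substituting back brings back I: I = -exp(-2*z)*sin(4*z)/2 - exp(-2*z)*cos(4*z) − 4·I.
Solving for I: (1 + 4)·I equals the remaining terms, so I = (1/5)·(-exp(-2*z)*sin(4*z)/2 - exp(-2*z)*cos(4*z)).

-exp(-2*z)*sin(4*z)/10 - exp(-2*z)*cos(4*z)/5 + C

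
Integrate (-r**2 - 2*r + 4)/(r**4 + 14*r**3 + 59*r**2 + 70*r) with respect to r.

Factor the denominator: r*(r + 2)*(r + 5)*(r + 7).
Partial-fraction decomposition: 31/(70*(r + 7)) - 11/(30*(r + 5)) - 2/(15*(r + 2)) + 2/(35*r).
Integrate each term: A/(r−a) contributes A·log|r−a|.

2*log(r)/35 - 2*log(r + 2)/15 - 11*log(r + 5)/30 + 31*log(r + 7)/70 + C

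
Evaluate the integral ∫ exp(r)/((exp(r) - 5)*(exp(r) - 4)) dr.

log(exp(r) - 5) - log(exp(r) - 4) + C

Let u = e^r, du = e^r dr.
The integral becomes ∫ du/((u-4)(u-5)); decompose into partial fractions.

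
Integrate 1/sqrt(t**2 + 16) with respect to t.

Substitute t = 4·tan(θ), so dt = 4·sec(θ)^2 dθ and the radical becomes sqrt(t**2 + 16) = 4·sec(θ) by the Pythagorean identity.
Integrate the resulting trig expression in θ, then back-substitute tan(θ) = t/4, sec(θ) = sqrt(t**2 + 16)/4 (absorbing any constant into C).

log(t + sqrt(t**2 + 16)) + C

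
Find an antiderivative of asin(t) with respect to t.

t*asin(t) + sqrt(-t**2 + 1) + C

Use integration by parts with u = arcsin(t), dv = dt.
Then du = 1/sqrt(-t**2 + 1) dt.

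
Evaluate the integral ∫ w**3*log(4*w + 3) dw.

Use integration by parts with u = log(4*w + 3), dv = w**3 dw.
Then du = 4/(4*w + 3) dw and v = w**4/4.

w**4*log(4*w + 3)/4 - w**4/16 + w**3/16 - 9*w**2/128 + 27*w/256 - 81*log(4*w + 3)/1024 + C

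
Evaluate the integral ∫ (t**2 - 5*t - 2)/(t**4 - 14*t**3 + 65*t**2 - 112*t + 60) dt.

Factor the denominator: (t - 6)*(t - 5)*(t - 2)*(t - 1).
Partial-fraction decomposition: 3/(10*(t - 1)) - 2/(3*(t - 2)) + 1/(6*(t - 5)) + 1/(5*(t - 6)).
Integrate each term: A/(t−a) contributes A·log|t−a|.

log(t - 6)/5 + log(t - 5)/6 - 2*log(t - 2)/3 + 3*log(t - 1)/10 + C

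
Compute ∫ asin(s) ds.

s*asin(s) + sqrt(-s**2 + 1) + C

Use integration by parts with u = arcsin(s), dv = ds.
Then du = 1/sqrt(-s**2 + 1) ds.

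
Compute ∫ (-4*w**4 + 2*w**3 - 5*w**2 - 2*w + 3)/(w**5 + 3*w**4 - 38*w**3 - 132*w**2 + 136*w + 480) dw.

Factor the denominator: (w - 6)*(w - 2)*(w + 2)*(w + 4)*(w + 5).
Partial-fraction decomposition: -954/(77*(w + 5)) + 407/(40*(w + 4)) - 31/(64*(w + 2)) + 23/(224*(w - 2)) - 4941/(3520*(w - 6)).
Integrate each term: A/(w−a) contributes A·log|w−a|.

-4941*log(w - 6)/3520 + 23*log(w - 2)/224 - 31*log(w + 2)/64 + 407*log(w + 4)/40 - 954*log(w + 5)/77 + C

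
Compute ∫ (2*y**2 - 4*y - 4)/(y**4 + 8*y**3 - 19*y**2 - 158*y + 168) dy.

2*log(y - 4)/55 + log(y - 1)/28 + 46*log(y + 6)/35 - 61*log(y + 7)/44 + C

Factor the denominator: (y - 4)*(y - 1)*(y + 6)*(y + 7).
Partial-fraction decomposition: -61/(44*(y + 7)) + 46/(35*(y + 6)) + 1/(28*(y - 1)) + 2/(55*(y - 4)).
Integrate each term: A/(y−a) contributes A·log|y−a|.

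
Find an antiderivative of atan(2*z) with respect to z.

Use integration by parts with u = arctan(2*z), dv = dz.
Then du = 2/(4*z**2 + 1) dz.

z*atan(2*z) - log(4*z**2 + 1)/4 + C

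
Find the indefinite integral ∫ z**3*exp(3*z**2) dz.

(3*z**2 - 1)*exp(3*z**2)/18 + C

Let u = z², du = 2z dz; rewrite as (1/2)∫ u^1·exp(3u) du.
Now integrate by parts 1 time.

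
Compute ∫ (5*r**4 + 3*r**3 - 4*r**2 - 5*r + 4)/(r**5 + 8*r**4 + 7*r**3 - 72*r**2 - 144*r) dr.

-log(r)/36 + 439*log(r - 3)/882 + 307*log(r + 3)/18 - 2455*log(r + 4)/196 + 262/(7*r + 28) + C

Factor the denominator: r*(r - 3)*(r + 3)*(r + 4)**2.
Partial-fraction decomposition: -2455/(196*(r + 4)) - 262/(7*(r + 4)**2) + 307/(18*(r + 3)) + 439/(882*(r - 3)) - 1/(36*r).
Integrate each term; A/(r−a) gives A·log|r−a|; A/(r−a)² gives −A/(r−a).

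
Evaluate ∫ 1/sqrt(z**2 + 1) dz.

Substitute z = tan(θ), so dz = sec(θ)^2 dθ and the radical becomes sqrt(z**2 + 1) = sec(θ) by the Pythagorean identity.
Integrate the resulting trig expression in θ, then back-substitute tan(θ) = z, sec(θ) = sqrt(z**2 + 1) (absorbing any constant into C).

log(z + sqrt(z**2 + 1)) + C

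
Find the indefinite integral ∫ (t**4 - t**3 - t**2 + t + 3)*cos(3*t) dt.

t**4*sin(3*t)/3 - t**3*sin(3*t)/3 + 4*t**3*cos(3*t)/9 - 7*t**2*sin(3*t)/9 - t**2*cos(3*t)/3 + 5*t*sin(3*t)/9 - 14*t*cos(3*t)/27 + 95*sin(3*t)/81 + 5*cos(3*t)/27 + C

Use integration by parts with u = t**4 - t**3 - t**2 + t + 3, dv = cos(3*t) dt, so v = sin(3*t)/3.
Apply parts 4 times (tabular method): alternate signs, differentiate u down to 0, integrate dv up.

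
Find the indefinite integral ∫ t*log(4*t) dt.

t**2*(log(t) + 2*log(2))/2 - t**2/4 + C

Use integration by parts with u = log(4*t), dv = t dt.
Then du = 1/t dt and v = t**2/2.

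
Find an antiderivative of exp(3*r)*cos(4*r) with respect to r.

4*exp(3*r)*sin(4*r)/25 + 3*exp(3*r)*cos(4*r)/25 + C

Let I denote the integral. Integrate by parts with u = cos(4*r), dv = exp(3*r) dr, so v = exp(3*r)/3: I = exp(3*r)*cos(4*r)/3 + (4/3)·∫ exp(3*r)*sin(4*r) dr.
Apply parts again with u = sin(4*r), dv = exp(3*r) dr: ∫ exp(3*r)*sin(4*r) dr = exp(3*r)*sin(4*r)/3 − (4/3)·I. Substituting back brings back I: I = 4*exp(3*r)*sin(4*r)/9 + exp(3*r)*cos(4*r)/3 − (16/9)·I.
Solving for I: (1 + 16/9)·I equals the remaining terms, so I = (9/25)·(4*exp(3*r)*sin(4*r)/9 + exp(3*r)*cos(4*r)/3).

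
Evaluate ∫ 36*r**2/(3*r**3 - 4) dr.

4*log(3*r**3 - 4) + C

Let u = 3*r**3 - 4, so du = (9*r**2) dr.
Rewriting, the integral becomes 4·∫ 1/u du = 4·log(u).
Substituting back, u = 3*r**3 - 4.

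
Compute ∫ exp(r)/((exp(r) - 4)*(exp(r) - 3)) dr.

log(exp(r) - 4) - log(exp(r) - 3) + C

Let u = e^r, du = e^r dr.
The integral becomes ∫ du/((u-3)(u-4)); decompose into partial fractions.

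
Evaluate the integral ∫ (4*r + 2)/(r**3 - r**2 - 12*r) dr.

Factor the denominator: r*(r - 4)*(r + 3).
Partial-fraction decomposition: -10/(21*(r + 3)) + 9/(14*(r - 4)) - 1/(6*r).
Integrate each term: A/(r−a) contributes A·log|r−a|.

-log(r)/6 + 9*log(r - 4)/14 - 10*log(r + 3)/21 + C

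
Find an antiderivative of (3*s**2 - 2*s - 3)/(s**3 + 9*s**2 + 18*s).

-log(s)/6 - 10*log(s + 3)/3 + 13*log(s + 6)/2 + C

Factor the denominator: s*(s + 3)*(s + 6).
Partial-fraction decomposition: 13/(2*(s + 6)) - 10/(3*(s + 3)) - 1/(6*s).
Integrate each term: A/(s−a) contributes A·log|s−a|.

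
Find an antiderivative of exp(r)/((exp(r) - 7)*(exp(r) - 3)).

log(exp(r) - 7)/4 - log(exp(r) - 3)/4 + C

Let u = e^r, du = e^r dr.
The integral becomes ∫ du/((u-3)(u-7)); decompose into partial fractions.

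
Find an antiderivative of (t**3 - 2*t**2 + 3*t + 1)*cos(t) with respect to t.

Use integration by parts with u = t**3 - 2*t**2 + 3*t + 1, dv = cos(t) dt, so v = sin(t).
Apply parts 3 times (tabular method): alternate signs, differentiate u down to 0, integrate dv up.

t**3*sin(t) - 2*t**2*sin(t) + 3*t**2*cos(t) - 3*t*sin(t) - 4*t*cos(t) + 5*sin(t) - 3*cos(t) + C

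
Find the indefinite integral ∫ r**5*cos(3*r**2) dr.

r**4*sin(3*r**2)/6 + r**2*cos(3*r**2)/9 - sin(3*r**2)/27 + C

Let u = r², du = 2r dr; rewrite as (1/2)∫ u^2·cos(3u) du.
Now integrate by parts 2 times.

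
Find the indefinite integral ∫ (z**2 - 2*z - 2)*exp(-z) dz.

(-z**2 + 2)*exp(-z) + C

Use integration by parts with u = z**2 - 2*z - 2, dv = exp(-z) dz, so v = -exp(-z).
Apply parts 2 times (tabular method): alternate signs, differentiate u down to 0, integrate dv up.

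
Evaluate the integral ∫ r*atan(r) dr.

r**2*atan(r)/2 - r/2 + atan(r)/2 + C

Use integration by parts with u = arctan(r), dv = r dr.
Then du = 1/(r**2 + 1) dr.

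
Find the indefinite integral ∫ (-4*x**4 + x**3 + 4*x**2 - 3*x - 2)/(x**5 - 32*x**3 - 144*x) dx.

log(x)/72 - 1211*log(x - 6)/720 - 131*log(x + 6)/72 - 41*log(x**2 + 4)/160 + 7*atan(x/2)/80 + C

Factor the denominator: x*(x - 6)*(x + 6)*(x**2 + 4).
Partial-fraction decomposition: -(41*x - 14)/(80*(x**2 + 4)) - 131/(72*(x + 6)) - 1211/(720*(x - 6)) + 1/(72*x).
Integrate each term; A/(x−a) gives A·log|x−a|; the (Bx+D)/(x²+p²) term gives a log and an atan.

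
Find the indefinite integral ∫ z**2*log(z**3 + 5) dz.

z**3*log(z**3 + 5)/3 - z**3/3 + 5*log(z**3 + 5)/3 + C

Let u = z**3 + 5, so du = (3*z**2) dz.
The integral becomes (1/3)·∫ log(u) du; integrate by parts with u′=log(u), dv′=du.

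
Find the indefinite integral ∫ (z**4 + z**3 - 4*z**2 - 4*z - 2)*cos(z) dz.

z**4*sin(z) + z**3*sin(z) + 4*z**3*cos(z) - 16*z**2*sin(z) + 3*z**2*cos(z) - 10*z*sin(z) - 32*z*cos(z) + 30*sin(z) - 10*cos(z) + C

Use integration by parts with u = z**4 + z**3 - 4*z**2 - 4*z - 2, dv = cos(z) dz, so v = sin(z).
Apply parts 4 times (tabular method): alternate signs, differentiate u down to 0, integrate dv up.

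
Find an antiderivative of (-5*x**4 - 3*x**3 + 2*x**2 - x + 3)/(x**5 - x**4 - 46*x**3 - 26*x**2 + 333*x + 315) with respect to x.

Factor the denominator: (x - 7)*(x - 3)*(x + 1)*(x + 3)*(x + 5).
Partial-fraction decomposition: -673/(192*(x + 5)) + 5/(4*(x + 3)) + 1/(64*(x + 1)) + 39/(64*(x - 3)) - 647/(192*(x - 7)).
Integrate each term: A/(x−a) contributes A·log|x−a|.

-647*log(x - 7)/192 + 39*log(x - 3)/64 + log(x + 1)/64 + 5*log(x + 3)/4 - 673*log(x + 5)/192 + C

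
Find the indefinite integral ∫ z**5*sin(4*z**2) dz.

-z**4*cos(4*z**2)/8 + z**2*sin(4*z**2)/16 + cos(4*z**2)/64 + C

Let u = z², du = 2z dz; rewrite as (1/2)∫ u^2·sin(4u) du.
Now integrate by parts 2 times.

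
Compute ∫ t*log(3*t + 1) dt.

Use integration by parts with u = log(3*t + 1), dv = t dt.
Then du = 3/(3*t + 1) dt and v = t**2/2.

t**2*log(3*t + 1)/2 - t**2/4 + t/6 - log(3*t + 1)/18 + C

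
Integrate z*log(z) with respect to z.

Use integration by parts with u = log(z), dv = z dz.
Then du = 1/z dz and v = z**2/2.

z**2*log(z)/2 - z**2/4 + C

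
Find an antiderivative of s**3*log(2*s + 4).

s**4*log(2*s + 4)/4 - s**4/16 + s**3/6 - s**2/2 + 2*s - 4*log(s + 2) + C

Use integration by parts with u = log(2*s + 4), dv = s**3 ds.
Then du = 2/(2*s + 4) ds and v = s**4/4.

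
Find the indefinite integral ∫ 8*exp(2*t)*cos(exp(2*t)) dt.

4*sin(exp(2*t)) + C

Let u = exp(2*t), so du = (2*exp(2*t)) dt.
Rewriting, the integral becomes 4·∫ cos(u) du = 4·sin(u).
Substituting back, u = exp(2*t).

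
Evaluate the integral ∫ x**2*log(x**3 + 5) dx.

Let u = x**3 + 5, so du = (3*x**2) dx.
The integral becomes (1/3)·∫ log(u) du; integrate by parts with u′=log(u), dv′=du.

x**3*log(x**3 + 5)/3 - x**3/3 + 5*log(x**3 + 5)/3 + C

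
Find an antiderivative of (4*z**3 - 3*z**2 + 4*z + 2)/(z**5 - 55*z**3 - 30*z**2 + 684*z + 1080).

Factor the denominator: (z - 6)*(z - 5)*(z + 2)*(z + 3)*(z + 6).
Partial-fraction decomposition: -497/(792*(z + 6)) + 145/(216*(z + 3)) - 25/(112*(z + 2)) - 447/(616*(z - 5)) + 391/(432*(z - 6)).
Integrate each term: A/(z−a) contributes A·log|z−a|.

391*log(z - 6)/432 - 447*log(z - 5)/616 - 25*log(z + 2)/112 + 145*log(z + 3)/216 - 497*log(z + 6)/792 + C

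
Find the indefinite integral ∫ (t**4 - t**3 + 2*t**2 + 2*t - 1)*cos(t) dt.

t**4*sin(t) - t**3*sin(t) + 4*t**3*cos(t) - 10*t**2*sin(t) - 3*t**2*cos(t) + 8*t*sin(t) - 20*t*cos(t) + 19*sin(t) + 8*cos(t) + C

Use integration by parts with u = t**4 - t**3 + 2*t**2 + 2*t - 1, dv = cos(t) dt, so v = sin(t).
Apply parts 4 times (tabular method): alternate signs, differentiate u down to 0, integrate dv up.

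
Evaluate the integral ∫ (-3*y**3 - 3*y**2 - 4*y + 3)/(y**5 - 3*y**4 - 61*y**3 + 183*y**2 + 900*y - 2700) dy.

Factor the denominator: (y - 6)*(y - 5)*(y - 3)*(y + 5)*(y + 6).
Partial-fraction decomposition: 21/(44*(y + 6)) - 323/(880*(y + 5)) - 13/(48*(y - 3)) + 467/(220*(y - 5)) - 259/(132*(y - 6)).
Integrate each term: A/(y−a) contributes A·log|y−a|.

-259*log(y - 6)/132 + 467*log(y - 5)/220 - 13*log(y - 3)/48 - 323*log(y + 5)/880 + 21*log(y + 6)/44 + C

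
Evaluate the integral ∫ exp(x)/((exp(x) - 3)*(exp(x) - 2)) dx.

Let u = e^x, du = e^x dx.
The integral becomes ∫ du/((u-3)(u-2)); decompose into partial fractions.

log(exp(x) - 3) - log(exp(x) - 2) + C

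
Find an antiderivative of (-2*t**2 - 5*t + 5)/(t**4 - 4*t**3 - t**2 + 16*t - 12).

-14*log(t - 3)/5 + 13*log(t - 2)/4 - log(t - 1)/3 - 7*log(t + 2)/60 + C

Factor the denominator: (t - 3)*(t - 2)*(t - 1)*(t + 2).
Partial-fraction decomposition: -7/(60*(t + 2)) - 1/(3*(t - 1)) + 13/(4*(t - 2)) - 14/(5*(t - 3)).
Integrate each term: A/(t−a) contributes A·log|t−a|.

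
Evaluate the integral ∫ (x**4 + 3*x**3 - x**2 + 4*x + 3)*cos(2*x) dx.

Use integration by parts with u = x**4 + 3*x**3 - x**2 + 4*x + 3, dv = cos(2*x) dx, so v = sin(2*x)/2.
Apply parts 4 times (tabular method): alternate signs, differentiate u down to 0, integrate dv up.

x**4*sin(2*x)/2 + 3*x**3*sin(2*x)/2 + x**3*cos(2*x) - 2*x**2*sin(2*x) + 9*x**2*cos(2*x)/4 - x*sin(2*x)/4 - 2*x*cos(2*x) + 5*sin(2*x)/2 - cos(2*x)/8 + C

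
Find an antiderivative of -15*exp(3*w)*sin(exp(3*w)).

Let u = exp(3*w), so du = (3*exp(3*w)) dw.
Rewriting, the integral becomes -5·∫ sin(u) du = -5·-cos(u).
Substituting back, u = exp(3*w).

5*cos(exp(3*w)) + C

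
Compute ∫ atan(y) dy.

Use integration by parts with u = arctan(y), dv = dy.
Then du = 1/(y**2 + 1) dy.

y*atan(y) - log(y**2 + 1)/2 + C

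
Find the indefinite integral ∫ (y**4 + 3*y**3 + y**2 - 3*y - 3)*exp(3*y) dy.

Use integration by parts with u = y**4 + 3*y**3 + y**2 - 3*y - 3, dv = exp(3*y) dy, so v = exp(3*y)/3.
Apply parts 4 times (tabular method): alternate signs, differentiate u down to 0, integrate dv up.

(27*y**4 + 45*y**3 - 18*y**2 - 69*y - 58)*exp(3*y)/81 + C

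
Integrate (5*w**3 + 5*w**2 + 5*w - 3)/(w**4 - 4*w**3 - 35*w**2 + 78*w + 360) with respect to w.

Factor the denominator: (w - 6)*(w - 5)*(w + 3)*(w + 4).
Partial-fraction decomposition: 263/(90*(w + 4)) - 3/(2*(w + 3)) - 193/(18*(w - 5)) + 143/(10*(w - 6)).
Integrate each term: A/(w−a) contributes A·log|w−a|.

143*log(w - 6)/10 - 193*log(w - 5)/18 - 3*log(w + 3)/2 + 263*log(w + 4)/90 + C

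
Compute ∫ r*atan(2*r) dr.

Use integration by parts with u = arctan(2*r), dv = r dr.
Then du = 2/(4*r**2 + 1) dr.

r**2*atan(2*r)/2 - r/4 + atan(2*r)/8 + C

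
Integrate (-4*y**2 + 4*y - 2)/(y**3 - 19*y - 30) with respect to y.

Factor the denominator: (y - 5)*(y + 2)*(y + 3).
Partial-fraction decomposition: -25/(4*(y + 3)) + 26/(7*(y + 2)) - 41/(28*(y - 5)).
Integrate each term: A/(y−a) contributes A·log|y−a|.

-41*log(y - 5)/28 + 26*log(y + 2)/7 - 25*log(y + 3)/4 + C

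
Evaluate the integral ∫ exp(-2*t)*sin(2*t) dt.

Let I denote the integral. Integrate by parts with u = sin(2*t), dv = exp(-2*t) dt, so v = -exp(-2*t)/2: I = -exp(-2*t)*sin(2*t)/2 + ∫ exp(-2*t)*cos(2*t) dt.
Apply parts again with u = cos(2*t), dv = exp(-2*t) dt: ∫ exp(-2*t)*cos(2*t) dt = -exp(-2*t)*cos(2*t)/2 − I. Substituting back brings back I: I = -exp(-2*t)*sin(2*t)/2 - exp(-2*t)*cos(2*t)/2 − I.
Solving for I: (1 + 1)·I equals the remaining terms, so I = (1/2)·(-exp(-2*t)*sin(2*t)/2 - exp(-2*t)*cos(2*t)/2).

-exp(-2*t)*sin(2*t)/4 - exp(-2*t)*cos(2*t)/4 + C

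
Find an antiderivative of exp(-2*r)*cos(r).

exp(-2*r)*sin(r)/5 - 2*exp(-2*r)*cos(r)/5 + C

Let I denote the integral. Integrate by parts with u = cos(r), dv = exp(-2*r) dr, so v = -exp(-2*r)/2: I = -exp(-2*r)*cos(r)/2 − (1/2)·∫ exp(-2*r)*sin(r) dr.
Apply parts again with u = sin(r), dv = exp(-2*r) dr: ∫ exp(-2*r)*sin(r) dr = -exp(-2*r)*sin(r)/2 + (1/2)·I. Substituting back brings back I: I = exp(-2*r)*sin(r)/4 - exp(-2*r)*cos(r)/2 − (1/4)·I.
Solving for I: (1 + 1/4)·I equals the remaining terms, so I = (4/5)·(exp(-2*r)*sin(r)/4 - exp(-2*r)*cos(r)/2).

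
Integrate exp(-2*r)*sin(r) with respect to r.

Let I denote the integral. Integrate by parts with u = sin(r), dv = exp(-2*r) dr, so v = -exp(-2*r)/2: I = -exp(-2*r)*sin(r)/2 + (1/2)·∫ exp(-2*r)*cos(r) dr.
Apply parts again with u = cos(r), dv = exp(-2*r) dr: ∫ exp(-2*r)*cos(r) dr = -exp(-2*r)*cos(r)/2 − (1/2)·I. Substituting back brings back I: I = -exp(-2*r)*sin(r)/2 - exp(-2*r)*cos(r)/4 − (1/4)·I.
Solving for I: (1 + 1/4)·I equals the remaining terms, so I = (4/5)·(-exp(-2*r)*sin(r)/2 - exp(-2*r)*cos(r)/4).

-2*exp(-2*r)*sin(r)/5 - exp(-2*r)*cos(r)/5 + C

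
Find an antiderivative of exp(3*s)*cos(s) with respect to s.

exp(3*s)*sin(s)/10 + 3*exp(3*s)*cos(s)/10 + C

Let I denote the integral. Integrate by parts with u = cos(s), dv = exp(3*s) ds, so v = exp(3*s)/3: I = exp(3*s)*cos(s)/3 + (1/3)·∫ exp(3*s)*sin(s) ds.
Apply parts again with u = sin(s), dv = exp(3*s) ds: ∫ exp(3*s)*sin(s) ds = exp(3*s)*sin(s)/3 − (1/3)·I. Substituting back brings back I: I = exp(3*s)*sin(s)/9 + exp(3*s)*cos(s)/3 − (1/9)·I.
Solving for I: (1 + 1/9)·I equals the remaining terms, so I = (9/10)·(exp(3*s)*sin(s)/9 + exp(3*s)*cos(s)/3).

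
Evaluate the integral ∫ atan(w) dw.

Use integration by parts with u = arctan(w), dv = dw.
Then du = 1/(w**2 + 1) dw.

w*atan(w) - log(w**2 + 1)/2 + C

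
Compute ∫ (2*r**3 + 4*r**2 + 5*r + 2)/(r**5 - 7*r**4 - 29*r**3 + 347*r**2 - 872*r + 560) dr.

377*log(r - 5)/48 - 8455*log(r - 4)/1089 - 13*log(r - 1)/288 - 523*log(r + 7)/11616 + 214/(33*r - 132) + C

Factor the denominator: (r - 5)*(r - 4)**2*(r - 1)*(r + 7).
Partial-fraction decomposition: -523/(11616*(r + 7)) - 13/(288*(r - 1)) - 8455/(1089*(r - 4)) - 214/(33*(r - 4)**2) + 377/(48*(r - 5)).
Integrate each term; A/(r−a) gives A·log|r−a|; A/(r−a)² gives −A/(r−a).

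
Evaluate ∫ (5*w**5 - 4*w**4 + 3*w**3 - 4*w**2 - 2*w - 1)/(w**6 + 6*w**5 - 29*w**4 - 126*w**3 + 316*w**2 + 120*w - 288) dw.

281*log(w - 4)/200 - 33*log(w - 2)/128 - log(w - 1)/98 + log(w + 1)/50 + 120517*log(w + 6)/31360 + 8969/(560*w + 3360) + C

Factor the denominator: (w - 4)*(w - 2)*(w - 1)*(w + 1)*(w + 6)**2.
Partial-fraction decomposition: 120517/(31360*(w + 6)) - 8969/(560*(w + 6)**2) + 1/(50*(w + 1)) - 1/(98*(w - 1)) - 33/(128*(w - 2)) + 281/(200*(w - 4)).
Integrate each term; A/(w−a) gives A·log|w−a|; A/(w−a)² gives −A/(w−a).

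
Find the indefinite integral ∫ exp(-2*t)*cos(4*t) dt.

exp(-2*t)*sin(4*t)/5 - exp(-2*t)*cos(4*t)/10 + C

Let I denote the integral. Integrate by parts with u = cos(4*t), dv = exp(-2*t) dt, so v = -exp(-2*t)/2: I = -exp(-2*t)*cos(4*t)/2 − 2·∫ exp(-2*t)*sin(4*t) dt.
Apply parts again with u = sin(4*t), dv = exp(-2*t) dt: ∫ exp(-2*t)*sin(4*t) dt = -exp(-2*t)*sin(4*t)/2 + 2·I. Substituting back brings back I: I = exp(-2*t)*sin(4*t) - exp(-2*t)*cos(4*t)/2 − 4·I.
Solving for I: (1 + 4)·I equals the remaining terms, so I = (1/5)·(exp(-2*t)*sin(4*t) - exp(-2*t)*cos(4*t)/2).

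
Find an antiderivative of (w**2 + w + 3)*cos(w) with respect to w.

Use integration by parts with u = w**2 + w + 3, dv = cos(w) dw, so v = sin(w).
Apply parts 2 times (tabular method): alternate signs, differentiate u down to 0, integrate dv up.

w**2*sin(w) + w*sin(w) + 2*w*cos(w) + sin(w) + cos(w) + C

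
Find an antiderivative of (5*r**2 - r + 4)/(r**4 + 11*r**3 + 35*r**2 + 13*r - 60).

Factor the denominator: (r - 1)*(r + 3)*(r + 4)*(r + 5).
Partial-fraction decomposition: -67/(6*(r + 5)) + 88/(5*(r + 4)) - 13/(2*(r + 3)) + 1/(15*(r - 1)).
Integrate each term: A/(r−a) contributes A·log|r−a|.

log(r - 1)/15 - 13*log(r + 3)/2 + 88*log(r + 4)/5 - 67*log(r + 5)/6 + C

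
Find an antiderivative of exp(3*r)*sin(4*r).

3*exp(3*r)*sin(4*r)/25 - 4*exp(3*r)*cos(4*r)/25 + C

Let I denote the integral. Integrate by parts with u = sin(4*r), dv = exp(3*r) dr, so v = exp(3*r)/3: I = exp(3*r)*sin(4*r)/3 − (4/3)·∫ exp(3*r)*cos(4*r) dr.
Apply parts again with u = cos(4*r), dv = exp(3*r) dr: ∫ exp(3*r)*cos(4*r) dr = exp(3*r)*cos(4*r)/3 + (4/3)·I. Substituting back brings back I: I = exp(3*r)*sin(4*r)/3 - 4*exp(3*r)*cos(4*r)/9 − (16/9)·I.
Solving for I: (1 + 16/9)·I equals the remaining terms, so I = (9/25)·(exp(3*r)*sin(4*r)/3 - 4*exp(3*r)*cos(4*r)/9).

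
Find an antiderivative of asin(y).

Use integration by parts with u = arcsin(y), dv = dy.
Then du = 1/sqrt(-y**2 + 1) dy.

y*asin(y) + sqrt(-y**2 + 1) + C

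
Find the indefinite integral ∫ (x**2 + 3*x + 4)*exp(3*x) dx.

(9*x**2 + 21*x + 29)*exp(3*x)/27 + C

Use integration by parts with u = x**2 + 3*x + 4, dv = exp(3*x) dx, so v = exp(3*x)/3.
Apply parts 2 times (tabular method): alternate signs, differentiate u down to 0, integrate dv up.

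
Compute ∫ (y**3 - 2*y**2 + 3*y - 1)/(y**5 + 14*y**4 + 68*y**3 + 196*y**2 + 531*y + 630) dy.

-23*log(y + 2)/195 + 191*log(y + 5)/204 - 463*log(y + 7)/580 - 257*log(y**2 + 9)/25636 - 913*atan(y/3)/19227 + C

Factor the denominator: (y + 2)*(y + 5)*(y + 7)*(y**2 + 9).
Partial-fraction decomposition: -(257*y + 1826)/(12818*(y**2 + 9)) - 463/(580*(y + 7)) + 191/(204*(y + 5)) - 23/(195*(y + 2)).
Integrate each term; A/(y−a) gives A·log|y−a|; the (By+D)/(y²+p²) term gives a log and an atan.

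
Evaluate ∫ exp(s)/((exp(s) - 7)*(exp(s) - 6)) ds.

Let u = e^s, du = e^s ds.
The integral becomes ∫ du/((u-7)(u-6)); decompose into partial fractions.

log(exp(s) - 7) - log(exp(s) - 6) + C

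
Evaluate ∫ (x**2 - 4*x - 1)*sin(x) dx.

Use integration by parts with u = x**2 - 4*x - 1, dv = sin(x) dx, so v = -cos(x).
Apply parts 2 times (tabular method): alternate signs, differentiate u down to 0, integrate dv up.

-x**2*cos(x) + 2*x*sin(x) + 4*x*cos(x) - 4*sin(x) + 3*cos(x) + C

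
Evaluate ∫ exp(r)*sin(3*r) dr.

Let I denote the integral. Integrate by parts with u = sin(3*r), dv = exp(r) dr, so v = exp(r): I = exp(r)*sin(3*r) − 3·∫ exp(r)*cos(3*r) dr.
Apply parts again with u = cos(3*r), dv = exp(r) dr: ∫ exp(r)*cos(3*r) dr = exp(r)*cos(3*r) + 3·I. Substituting back brings back I: I = exp(r)*sin(3*r) - 3*exp(r)*cos(3*r) − 9·I.
Solving for I: (1 + 9)·I equals the remaining terms, so I = (1/10)·(exp(r)*sin(3*r) - 3*exp(r)*cos(3*r)).

exp(r)*sin(3*r)/10 - 3*exp(r)*cos(3*r)/10 + C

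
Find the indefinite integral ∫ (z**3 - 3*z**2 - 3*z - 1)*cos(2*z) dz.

z**3*sin(2*z)/2 - 3*z**2*sin(2*z)/2 + 3*z**2*cos(2*z)/4 - 9*z*sin(2*z)/4 - 3*z*cos(2*z)/2 + sin(2*z)/4 - 9*cos(2*z)/8 + C

Use integration by parts with u = z**3 - 3*z**2 - 3*z - 1, dv = cos(2*z) dz, so v = sin(2*z)/2.
Apply parts 3 times (tabular method): alternate signs, differentiate u down to 0, integrate dv up.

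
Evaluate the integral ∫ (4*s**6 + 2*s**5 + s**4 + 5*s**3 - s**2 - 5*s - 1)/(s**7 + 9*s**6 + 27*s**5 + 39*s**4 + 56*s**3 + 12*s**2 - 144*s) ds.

Factor the denominator: s*(s - 1)*(s + 3)**2*(s + 4)*(s**2 + 4).
Partial-fraction decomposition: -(1281*s + 1721)/(3380*(s**2 + 4)) + 571/(16*(s + 4)) - 762397/(24336*(s + 3)) + 2381/(156*(s + 3)**2) + 1/(80*(s - 1)) + 1/(144*s).
Integrate each term; A/(s−a) gives A·log|s−a|; the (Bs+D)/(s²+p²) term gives a log and an atan.

log(s)/144 + log(s - 1)/80 - 762397*log(s + 3)/24336 + 571*log(s + 4)/16 - 1281*log(s**2 + 4)/6760 - 1721*atan(s/2)/6760 - 2381/(156*s + 468) + C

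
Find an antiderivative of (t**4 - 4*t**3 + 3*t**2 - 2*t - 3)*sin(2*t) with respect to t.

Use integration by parts with u = t**4 - 4*t**3 + 3*t**2 - 2*t - 3, dv = sin(2*t) dt, so v = -cos(2*t)/2.
Apply parts 4 times (tabular method): alternate signs, differentiate u down to 0, integrate dv up.

-t**4*cos(2*t)/2 + t**3*sin(2*t) + 2*t**3*cos(2*t) - 3*t**2*sin(2*t) - 2*t*cos(2*t) + sin(2*t) + 3*cos(2*t)/2 + C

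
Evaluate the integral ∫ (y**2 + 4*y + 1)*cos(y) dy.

y**2*sin(y) + 4*y*sin(y) + 2*y*cos(y) - sin(y) + 4*cos(y) + C

Use integration by parts with u = y**2 + 4*y + 1, dv = cos(y) dy, so v = sin(y).
Apply parts 2 times (tabular method): alternate signs, differentiate u down to 0, integrate dv up.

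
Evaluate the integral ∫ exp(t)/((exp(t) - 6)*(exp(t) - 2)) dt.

Let u = e^t, du = e^t dt.
The integral becomes ∫ du/((u-6)(u-2)); decompose into partial fractions.

log(exp(t) - 6)/4 - log(exp(t) - 2)/4 + C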